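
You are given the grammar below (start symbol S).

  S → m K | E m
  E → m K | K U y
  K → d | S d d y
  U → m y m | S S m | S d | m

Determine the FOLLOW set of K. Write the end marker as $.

In S → m K: K is at the end, add FOLLOW(S) = { $, d, m }.
In E → m K: K is at the end, add FOLLOW(E) = { m }.
In E → K U y: add FIRST(U y) = { d, m }.
Union: FOLLOW(K) = { $, d, m }.

{ $, d, m }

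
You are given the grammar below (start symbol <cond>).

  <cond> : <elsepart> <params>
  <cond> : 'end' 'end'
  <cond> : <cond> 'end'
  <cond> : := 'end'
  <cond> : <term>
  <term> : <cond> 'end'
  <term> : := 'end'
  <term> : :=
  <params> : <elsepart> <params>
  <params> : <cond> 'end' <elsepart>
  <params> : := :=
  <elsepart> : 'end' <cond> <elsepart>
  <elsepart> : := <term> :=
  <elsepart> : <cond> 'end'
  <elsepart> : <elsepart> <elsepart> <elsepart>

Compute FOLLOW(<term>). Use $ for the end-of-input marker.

In <cond> : <term>: <term> is at the end, add FOLLOW(<cond>) = { $, 'end', := }.
In <elsepart> : := <term> :=: add FIRST(:=) = { := }.
Union: FOLLOW(<term>) = { $, 'end', := }.

{ $, 'end', := }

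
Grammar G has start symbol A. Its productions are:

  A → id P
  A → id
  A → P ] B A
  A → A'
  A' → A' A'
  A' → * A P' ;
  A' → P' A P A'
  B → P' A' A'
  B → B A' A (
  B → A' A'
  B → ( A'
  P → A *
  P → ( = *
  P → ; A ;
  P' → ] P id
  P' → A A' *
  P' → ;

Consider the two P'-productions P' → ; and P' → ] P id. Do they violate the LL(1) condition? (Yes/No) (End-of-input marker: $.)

FIRST(;) = { ; } and FIRST(] P id) = { ] }.
The FIRST sets are disjoint and neither alternative is nullable — no conflict.

No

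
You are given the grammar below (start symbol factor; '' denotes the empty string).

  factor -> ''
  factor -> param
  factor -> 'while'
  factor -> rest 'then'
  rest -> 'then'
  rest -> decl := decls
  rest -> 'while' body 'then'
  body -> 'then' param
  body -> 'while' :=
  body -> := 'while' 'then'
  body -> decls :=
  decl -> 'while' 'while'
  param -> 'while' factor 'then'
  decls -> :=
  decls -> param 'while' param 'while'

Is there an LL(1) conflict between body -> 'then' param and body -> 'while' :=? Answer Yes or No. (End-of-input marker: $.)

FIRST('then' param) = { 'then' } and FIRST('while' :=) = { 'while' }.
The FIRST sets are disjoint and neither alternative is nullable — no conflict.

No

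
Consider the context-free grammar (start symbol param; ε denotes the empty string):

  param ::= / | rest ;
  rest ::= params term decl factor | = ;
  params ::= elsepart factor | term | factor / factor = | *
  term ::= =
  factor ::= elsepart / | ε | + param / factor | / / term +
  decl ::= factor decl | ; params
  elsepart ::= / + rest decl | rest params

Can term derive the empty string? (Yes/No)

No

Nullable nonterminals: factor.
No production of term has an RHS whose symbols are all nullable, so term is not nullable.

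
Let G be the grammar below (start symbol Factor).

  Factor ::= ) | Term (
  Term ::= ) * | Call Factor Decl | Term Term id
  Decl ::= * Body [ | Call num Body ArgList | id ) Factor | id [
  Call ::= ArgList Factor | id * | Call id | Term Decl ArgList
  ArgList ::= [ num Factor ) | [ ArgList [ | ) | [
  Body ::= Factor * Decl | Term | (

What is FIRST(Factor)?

{ ), [, id }

Factor ::= ) contributes {)}.
From Factor ::= Term (: add FIRST(Term) = { ), [, id }.
Union: FIRST(Factor) = { ), [, id }.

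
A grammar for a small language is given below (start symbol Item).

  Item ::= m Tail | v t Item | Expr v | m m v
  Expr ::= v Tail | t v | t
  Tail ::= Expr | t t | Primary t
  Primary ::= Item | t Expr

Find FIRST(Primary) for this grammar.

From Primary ::= Item: add FIRST(Item) = { m, t, v }.
Primary ::= t Expr contributes {t}.
Union: FIRST(Primary) = { m, t, v }.

{ m, t, v }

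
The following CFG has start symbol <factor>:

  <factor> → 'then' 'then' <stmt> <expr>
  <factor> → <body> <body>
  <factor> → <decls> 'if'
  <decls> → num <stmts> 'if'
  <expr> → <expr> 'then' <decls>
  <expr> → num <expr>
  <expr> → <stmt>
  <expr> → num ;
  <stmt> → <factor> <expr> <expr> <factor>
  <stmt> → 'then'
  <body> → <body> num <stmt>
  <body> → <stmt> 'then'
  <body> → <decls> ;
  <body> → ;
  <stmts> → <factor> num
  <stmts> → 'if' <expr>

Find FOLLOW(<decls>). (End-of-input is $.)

{ $, 'if', 'then', ;, num }

In <factor> → <decls> 'if': add FIRST('if') = { 'if' }.
In <expr> → <expr> 'then' <decls>: <decls> is at the end, add FOLLOW(<expr>) = { $, 'if', 'then', ;, num }.
In <body> → <decls> ;: add FIRST(;) = { ; }.
Union: FOLLOW(<decls>) = { $, 'if', 'then', ;, num }.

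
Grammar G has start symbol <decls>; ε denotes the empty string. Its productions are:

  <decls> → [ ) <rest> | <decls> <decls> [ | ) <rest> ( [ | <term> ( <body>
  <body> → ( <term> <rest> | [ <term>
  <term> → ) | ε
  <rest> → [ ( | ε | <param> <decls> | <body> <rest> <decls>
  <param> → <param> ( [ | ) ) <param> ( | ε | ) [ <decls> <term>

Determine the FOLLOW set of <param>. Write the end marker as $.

In <rest> → <param> <decls>: add FIRST(<decls>) = { (, ), [ }.
In <param> → <param> ( [: add FIRST(( [) = { ( }.
In <param> → ) ) <param> (: add FIRST(() = { ( }.
Union: FOLLOW(<param>) = { (, ), [ }.

{ (, ), [ }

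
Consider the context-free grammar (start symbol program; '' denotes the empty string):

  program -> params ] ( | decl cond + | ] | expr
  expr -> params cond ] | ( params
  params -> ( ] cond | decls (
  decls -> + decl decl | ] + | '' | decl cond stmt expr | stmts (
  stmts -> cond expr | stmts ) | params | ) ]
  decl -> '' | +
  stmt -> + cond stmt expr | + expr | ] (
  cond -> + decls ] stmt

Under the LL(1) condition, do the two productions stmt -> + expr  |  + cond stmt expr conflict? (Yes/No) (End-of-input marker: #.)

FIRST(+ expr) = { + } and FIRST(+ cond stmt expr) = { + }.
Both contain +, so the two alternatives are not disjoint — LL(1) conflict.

Yes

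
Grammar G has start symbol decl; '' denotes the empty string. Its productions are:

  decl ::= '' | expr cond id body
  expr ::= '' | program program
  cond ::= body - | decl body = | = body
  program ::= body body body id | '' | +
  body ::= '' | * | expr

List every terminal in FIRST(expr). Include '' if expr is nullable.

expr ::= '' contributes ''.
From expr ::= program program: program, program nullable, take FIRST(program) ∪ FIRST(program) = { *, +, id }; also '' since the whole RHS is nullable.
Union: FIRST(expr) = { *, +, id, '' }.

{ *, +, id, '' }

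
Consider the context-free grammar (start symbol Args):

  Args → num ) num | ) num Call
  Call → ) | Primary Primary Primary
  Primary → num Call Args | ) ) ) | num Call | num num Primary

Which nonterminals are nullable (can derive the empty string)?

No nonterminal has an empty production or an RHS whose symbols are all nullable.

{ } (none)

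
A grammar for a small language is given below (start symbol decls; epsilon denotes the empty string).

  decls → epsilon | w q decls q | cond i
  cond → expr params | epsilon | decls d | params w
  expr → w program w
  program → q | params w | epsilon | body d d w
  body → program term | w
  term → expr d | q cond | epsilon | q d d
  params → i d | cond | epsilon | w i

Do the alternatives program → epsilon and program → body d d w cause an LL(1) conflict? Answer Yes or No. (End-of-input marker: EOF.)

FIRST(epsilon) = { epsilon } and FIRST(body d d w) = { d, i, q, w }.
The first alternative is nullable and FOLLOW(program) = { d, q, w } shares d with FIRST of the second — conflict.

Yes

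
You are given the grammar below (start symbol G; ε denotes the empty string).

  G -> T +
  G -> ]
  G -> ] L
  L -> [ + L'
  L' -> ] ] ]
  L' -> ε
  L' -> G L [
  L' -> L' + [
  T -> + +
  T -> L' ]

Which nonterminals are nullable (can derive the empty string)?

{ L' }

Directly nullable (have an ε-production): L'.
No other nonterminal has a production whose RHS symbols are all nullable.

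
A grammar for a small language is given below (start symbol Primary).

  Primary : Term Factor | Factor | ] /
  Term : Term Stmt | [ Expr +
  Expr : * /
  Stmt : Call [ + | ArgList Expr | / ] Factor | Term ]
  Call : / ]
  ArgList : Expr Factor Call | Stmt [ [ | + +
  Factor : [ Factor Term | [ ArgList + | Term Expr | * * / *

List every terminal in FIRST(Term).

From Term : Term Stmt: add FIRST(Term) = { [ }.
Term : [ Expr + contributes {[}.
Union: FIRST(Term) = { [ }.

{ [ }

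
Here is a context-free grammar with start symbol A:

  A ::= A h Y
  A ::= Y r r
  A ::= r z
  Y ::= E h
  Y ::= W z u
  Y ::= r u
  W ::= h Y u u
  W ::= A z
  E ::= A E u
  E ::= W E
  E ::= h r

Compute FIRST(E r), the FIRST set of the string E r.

{ h, r }

Add FIRST(E) = { h, r }; E is not nullable, stop.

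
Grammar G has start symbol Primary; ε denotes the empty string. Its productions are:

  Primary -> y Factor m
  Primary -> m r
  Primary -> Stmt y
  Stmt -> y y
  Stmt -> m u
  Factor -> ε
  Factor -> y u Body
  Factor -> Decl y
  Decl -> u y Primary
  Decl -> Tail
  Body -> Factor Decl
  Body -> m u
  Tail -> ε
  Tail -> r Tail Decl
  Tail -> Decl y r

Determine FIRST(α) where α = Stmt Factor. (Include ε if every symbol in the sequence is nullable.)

{ m, y }

Add FIRST(Stmt) = { m, y }; Stmt is not nullable, stop.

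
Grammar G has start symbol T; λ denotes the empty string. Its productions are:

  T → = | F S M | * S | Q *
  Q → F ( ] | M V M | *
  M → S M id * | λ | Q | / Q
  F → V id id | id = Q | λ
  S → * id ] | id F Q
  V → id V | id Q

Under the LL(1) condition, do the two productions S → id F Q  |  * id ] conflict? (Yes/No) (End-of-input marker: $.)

FIRST(id F Q) = { id } and FIRST(* id ]) = { * }.
The FIRST sets are disjoint and neither alternative is nullable — no conflict.

No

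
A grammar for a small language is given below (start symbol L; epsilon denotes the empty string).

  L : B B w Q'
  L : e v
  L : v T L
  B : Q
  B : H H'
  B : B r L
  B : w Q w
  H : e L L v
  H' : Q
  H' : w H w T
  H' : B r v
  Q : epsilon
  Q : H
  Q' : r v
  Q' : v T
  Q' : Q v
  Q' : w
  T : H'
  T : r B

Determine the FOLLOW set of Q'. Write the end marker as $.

In L : B B w Q': Q' is at the end, add FOLLOW(L) = { $, e, r, v, w }.
Union: FOLLOW(Q') = { $, e, r, v, w }.

{ $, e, r, v, w }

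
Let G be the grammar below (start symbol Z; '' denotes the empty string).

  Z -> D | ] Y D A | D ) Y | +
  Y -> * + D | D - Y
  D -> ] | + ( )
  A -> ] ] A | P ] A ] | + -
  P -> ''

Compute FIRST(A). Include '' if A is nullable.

{ +, ] }

A -> ] ] A contributes {]}.
From A -> P ] A ]: P nullable, take FIRST(P) ∪ {]} = { ] }.
A -> + - contributes {+}.
Union: FIRST(A) = { +, ] }.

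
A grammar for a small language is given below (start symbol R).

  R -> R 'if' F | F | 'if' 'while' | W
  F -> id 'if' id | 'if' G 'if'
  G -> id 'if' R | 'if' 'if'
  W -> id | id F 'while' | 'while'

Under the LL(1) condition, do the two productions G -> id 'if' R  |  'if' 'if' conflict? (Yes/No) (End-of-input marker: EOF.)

No

FIRST(id 'if' R) = { id } and FIRST('if' 'if') = { 'if' }.
The FIRST sets are disjoint and neither alternative is nullable — no conflict.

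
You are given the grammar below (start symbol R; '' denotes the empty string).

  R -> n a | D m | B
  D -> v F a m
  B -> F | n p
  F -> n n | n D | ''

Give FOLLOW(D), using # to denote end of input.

{ #, a, m }

In R -> D m: add FIRST(m) = { m }.
In F -> n D: D is at the end, add FOLLOW(F) = { #, a }.
Union: FOLLOW(D) = { #, a, m }.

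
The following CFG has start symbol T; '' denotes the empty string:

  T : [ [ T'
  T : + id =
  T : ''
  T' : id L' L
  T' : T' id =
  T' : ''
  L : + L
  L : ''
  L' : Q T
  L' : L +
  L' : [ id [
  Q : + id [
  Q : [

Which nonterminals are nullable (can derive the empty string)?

Directly nullable (have an ''-production): T, T', L.
No other nonterminal has a production whose RHS symbols are all nullable.

{ L, T, T' }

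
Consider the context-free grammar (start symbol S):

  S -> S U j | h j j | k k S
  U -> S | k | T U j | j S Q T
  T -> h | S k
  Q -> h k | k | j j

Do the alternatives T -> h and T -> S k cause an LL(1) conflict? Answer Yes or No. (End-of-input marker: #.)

Yes

FIRST(h) = { h } and FIRST(S k) = { h, k }.
Both contain h, so the two alternatives are not disjoint — LL(1) conflict.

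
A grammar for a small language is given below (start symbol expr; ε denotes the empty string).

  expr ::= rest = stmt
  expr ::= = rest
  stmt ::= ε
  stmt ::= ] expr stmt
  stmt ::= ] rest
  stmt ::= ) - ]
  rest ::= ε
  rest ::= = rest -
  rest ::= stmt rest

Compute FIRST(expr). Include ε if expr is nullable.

From expr ::= rest = stmt: rest nullable, take FIRST(rest) ∪ {=} = { ), =, ] }.
expr ::= = rest contributes {=}.
Union: FIRST(expr) = { ), =, ] }.

{ ), =, ] }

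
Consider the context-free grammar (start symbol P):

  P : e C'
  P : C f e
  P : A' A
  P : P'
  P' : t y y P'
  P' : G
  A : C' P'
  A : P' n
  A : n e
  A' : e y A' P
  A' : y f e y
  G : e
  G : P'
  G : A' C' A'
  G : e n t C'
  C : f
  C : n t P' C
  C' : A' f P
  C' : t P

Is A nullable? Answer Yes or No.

No

No nonterminal in this grammar is nullable.
No production of A has an RHS whose symbols are all nullable, so A is not nullable.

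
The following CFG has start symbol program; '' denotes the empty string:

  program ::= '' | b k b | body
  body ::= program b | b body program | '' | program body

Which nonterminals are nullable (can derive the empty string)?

Directly nullable (have an ''-production): program, body.

{ body, program }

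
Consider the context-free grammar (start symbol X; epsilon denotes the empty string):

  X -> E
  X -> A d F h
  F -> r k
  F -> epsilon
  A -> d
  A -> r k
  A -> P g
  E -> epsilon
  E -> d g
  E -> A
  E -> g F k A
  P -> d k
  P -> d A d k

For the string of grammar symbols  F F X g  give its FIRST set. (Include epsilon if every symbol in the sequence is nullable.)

{ d, g, r }

Add FIRST(F)\{epsilon} = { r }; F is nullable, continue.
Add FIRST(F)\{epsilon} = { r }; F is nullable, continue.
Add FIRST(X)\{epsilon} = { d, g, r }; X is nullable, continue.
g is a terminal; add {g} and stop.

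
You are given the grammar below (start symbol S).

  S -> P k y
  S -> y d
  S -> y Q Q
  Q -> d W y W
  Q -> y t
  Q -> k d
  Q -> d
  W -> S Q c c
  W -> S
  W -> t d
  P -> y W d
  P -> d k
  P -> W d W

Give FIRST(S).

{ d, t, y }

From S -> P k y: add FIRST(P) = { d, t, y }.
S -> y d contributes {y}.
S -> y Q Q contributes {y}.
Union: FIRST(S) = { d, t, y }.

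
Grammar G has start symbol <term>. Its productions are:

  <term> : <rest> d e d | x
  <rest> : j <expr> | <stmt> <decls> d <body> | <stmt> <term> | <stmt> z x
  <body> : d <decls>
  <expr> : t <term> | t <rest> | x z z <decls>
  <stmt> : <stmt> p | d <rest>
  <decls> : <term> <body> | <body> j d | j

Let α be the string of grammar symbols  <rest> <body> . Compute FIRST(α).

Add FIRST(<rest>) = { d, j }; <rest> is not nullable, stop.

{ d, j }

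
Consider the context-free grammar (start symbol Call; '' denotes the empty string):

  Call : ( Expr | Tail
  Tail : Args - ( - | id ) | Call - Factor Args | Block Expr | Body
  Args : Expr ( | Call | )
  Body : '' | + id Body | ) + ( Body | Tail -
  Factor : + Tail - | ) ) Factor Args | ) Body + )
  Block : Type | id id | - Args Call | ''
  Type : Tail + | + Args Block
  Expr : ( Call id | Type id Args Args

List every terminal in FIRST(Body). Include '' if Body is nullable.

{ (, ), +, -, id, '' }

Body : '' contributes ''.
Body : + id Body contributes {+}.
Body : ) + ( Body contributes {)}.
From Body : Tail -: Tail nullable, take FIRST(Tail) ∪ {-} = { (, ), +, -, id }.
Union: FIRST(Body) = { (, ), +, -, id, '' }.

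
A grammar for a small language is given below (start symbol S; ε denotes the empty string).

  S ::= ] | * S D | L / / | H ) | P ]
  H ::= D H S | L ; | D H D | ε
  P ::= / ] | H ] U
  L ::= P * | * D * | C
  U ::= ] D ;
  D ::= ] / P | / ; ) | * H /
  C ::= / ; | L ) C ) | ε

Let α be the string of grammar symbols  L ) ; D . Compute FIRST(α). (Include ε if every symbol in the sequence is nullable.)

Add FIRST(L)\{ε} = { ), *, /, ;, ] }; L is nullable, continue.
) is a terminal; add {)} and stop.

{ ), *, /, ;, ] }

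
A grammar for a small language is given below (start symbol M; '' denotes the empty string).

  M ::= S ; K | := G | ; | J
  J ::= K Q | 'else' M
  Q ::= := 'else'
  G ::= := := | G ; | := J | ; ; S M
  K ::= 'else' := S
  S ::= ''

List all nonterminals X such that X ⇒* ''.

Directly nullable (have an ''-production): S.
No other nonterminal has a production whose RHS symbols are all nullable.

{ S }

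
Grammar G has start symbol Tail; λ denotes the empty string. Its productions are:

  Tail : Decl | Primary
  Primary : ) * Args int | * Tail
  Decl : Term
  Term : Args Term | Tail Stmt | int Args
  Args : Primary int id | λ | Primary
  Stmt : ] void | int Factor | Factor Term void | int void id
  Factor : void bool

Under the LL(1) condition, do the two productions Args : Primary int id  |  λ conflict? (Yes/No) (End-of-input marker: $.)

Yes

FIRST(Primary int id) = { ), * } and FIRST(λ) = { λ }.
The second alternative is nullable and FOLLOW(Args) = { $, ), *, ], int, void } shares ) with FIRST of the first — conflict.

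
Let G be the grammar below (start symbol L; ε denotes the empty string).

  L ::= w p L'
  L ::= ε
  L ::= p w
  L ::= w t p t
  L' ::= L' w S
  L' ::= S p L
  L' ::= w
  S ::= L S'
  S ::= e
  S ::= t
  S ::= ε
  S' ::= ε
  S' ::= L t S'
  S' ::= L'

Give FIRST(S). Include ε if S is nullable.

From S ::= L S': L, S' nullable, take FIRST(L) ∪ FIRST(S') = { e, p, t, w }; also ε since the whole RHS is nullable.
S ::= e contributes {e}.
S ::= t contributes {t}.
S ::= ε contributes ε.
Union: FIRST(S) = { e, p, t, w, ε }.

{ e, p, t, w, ε }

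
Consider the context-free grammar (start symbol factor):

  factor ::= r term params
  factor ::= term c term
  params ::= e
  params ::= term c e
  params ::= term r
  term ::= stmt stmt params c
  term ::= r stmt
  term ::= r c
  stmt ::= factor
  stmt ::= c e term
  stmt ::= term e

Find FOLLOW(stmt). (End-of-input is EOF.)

{ EOF, c, e, r }

In term ::= stmt stmt params c: add FIRST(stmt params c) = { c, r }.
In term ::= stmt stmt params c: add FIRST(params c) = { c, e, r }.
In term ::= r stmt: stmt is at the end, add FOLLOW(term) = { EOF, c, e, r }.
Union: FOLLOW(stmt) = { EOF, c, e, r }.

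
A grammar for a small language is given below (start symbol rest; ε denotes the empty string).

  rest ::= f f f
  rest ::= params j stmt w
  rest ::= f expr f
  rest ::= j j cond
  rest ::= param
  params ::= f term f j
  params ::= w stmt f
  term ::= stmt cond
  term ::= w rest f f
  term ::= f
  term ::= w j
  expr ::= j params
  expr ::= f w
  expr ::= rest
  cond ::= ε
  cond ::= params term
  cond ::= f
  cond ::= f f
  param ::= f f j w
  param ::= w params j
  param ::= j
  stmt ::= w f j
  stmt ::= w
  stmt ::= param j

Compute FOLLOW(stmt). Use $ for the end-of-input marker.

{ $, f, w }

In rest ::= params j stmt w: add FIRST(w) = { w }.
In params ::= w stmt f: add FIRST(f) = { f }.
In term ::= stmt cond: add FIRST(cond)\{ε} = { f, w }.
  Since cond is nullable, also add FOLLOW(term) = { $, f }.
Union: FOLLOW(stmt) = { $, f, w }.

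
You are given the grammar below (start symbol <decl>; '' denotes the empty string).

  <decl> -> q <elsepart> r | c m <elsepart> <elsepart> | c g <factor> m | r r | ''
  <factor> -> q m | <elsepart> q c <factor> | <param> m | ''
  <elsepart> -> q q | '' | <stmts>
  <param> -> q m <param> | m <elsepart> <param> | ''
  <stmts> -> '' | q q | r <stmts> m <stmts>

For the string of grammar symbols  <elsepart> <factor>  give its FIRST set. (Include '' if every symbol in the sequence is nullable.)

{ m, q, r, '' }

Add FIRST(<elsepart>)\{''} = { q, r }; <elsepart> is nullable, continue.
Add FIRST(<factor>)\{''} = { m, q, r }; <factor> is nullable, continue.
Every symbol is nullable, so include ''.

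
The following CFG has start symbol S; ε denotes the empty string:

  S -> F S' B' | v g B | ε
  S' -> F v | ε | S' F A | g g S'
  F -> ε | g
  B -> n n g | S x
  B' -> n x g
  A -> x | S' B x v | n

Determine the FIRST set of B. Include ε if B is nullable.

{ g, n, v, x }

B -> n n g contributes {n}.
From B -> S x: S nullable, take FIRST(S) ∪ {x} = { g, n, v, x }.
Union: FIRST(B) = { g, n, v, x }.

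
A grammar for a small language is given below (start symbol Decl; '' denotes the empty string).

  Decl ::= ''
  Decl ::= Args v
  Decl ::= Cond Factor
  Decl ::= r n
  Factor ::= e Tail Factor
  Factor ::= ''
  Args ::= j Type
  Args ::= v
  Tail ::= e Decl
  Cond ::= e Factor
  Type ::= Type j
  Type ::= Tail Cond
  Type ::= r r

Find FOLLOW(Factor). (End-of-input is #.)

{ #, e, j, v }

In Decl ::= Cond Factor: Factor is at the end, add FOLLOW(Decl) = { #, e, j, v }.
In Factor ::= e Tail Factor: Factor is at the end, add FOLLOW(Factor) = { #, e, j, v }.
In Cond ::= e Factor: Factor is at the end, add FOLLOW(Cond) = { #, e, j, v }.
Union: FOLLOW(Factor) = { #, e, j, v }.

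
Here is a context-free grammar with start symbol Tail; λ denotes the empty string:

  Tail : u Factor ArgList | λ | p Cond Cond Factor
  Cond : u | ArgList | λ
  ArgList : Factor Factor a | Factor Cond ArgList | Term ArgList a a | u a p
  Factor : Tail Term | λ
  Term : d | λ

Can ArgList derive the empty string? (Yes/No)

No

Nullable nonterminals: Cond, Factor, Tail, Term.
No production of ArgList has an RHS whose symbols are all nullable, so ArgList is not nullable.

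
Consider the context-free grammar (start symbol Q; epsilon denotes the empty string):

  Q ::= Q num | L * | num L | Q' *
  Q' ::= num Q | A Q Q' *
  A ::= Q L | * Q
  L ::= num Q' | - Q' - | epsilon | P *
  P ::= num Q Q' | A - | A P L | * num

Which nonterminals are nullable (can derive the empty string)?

{ L }

Directly nullable (have an epsilon-production): L.
No other nonterminal has a production whose RHS symbols are all nullable.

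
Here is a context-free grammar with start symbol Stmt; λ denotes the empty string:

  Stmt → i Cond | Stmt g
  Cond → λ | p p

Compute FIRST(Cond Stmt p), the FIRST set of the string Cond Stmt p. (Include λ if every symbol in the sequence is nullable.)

Add FIRST(Cond)\{λ} = { p }; Cond is nullable, continue.
Add FIRST(Stmt) = { i }; Stmt is not nullable, stop.

{ i, p }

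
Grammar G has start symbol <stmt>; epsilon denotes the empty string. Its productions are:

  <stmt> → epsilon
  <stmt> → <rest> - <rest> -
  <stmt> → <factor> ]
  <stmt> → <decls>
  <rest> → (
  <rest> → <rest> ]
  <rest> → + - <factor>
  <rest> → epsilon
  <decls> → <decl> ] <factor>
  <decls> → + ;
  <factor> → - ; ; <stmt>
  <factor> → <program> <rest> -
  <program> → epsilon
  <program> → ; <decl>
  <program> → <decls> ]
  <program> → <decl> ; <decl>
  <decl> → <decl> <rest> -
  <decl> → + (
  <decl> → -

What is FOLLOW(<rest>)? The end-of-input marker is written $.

In <stmt> → <rest> - <rest> -: add FIRST(- <rest> -) = { - }.
In <stmt> → <rest> - <rest> -: add FIRST(-) = { - }.
In <rest> → <rest> ]: add FIRST(]) = { ] }.
In <factor> → <program> <rest> -: add FIRST(-) = { - }.
In <decl> → <decl> <rest> -: add FIRST(-) = { - }.
Union: FOLLOW(<rest>) = { -, ] }.

{ -, ] }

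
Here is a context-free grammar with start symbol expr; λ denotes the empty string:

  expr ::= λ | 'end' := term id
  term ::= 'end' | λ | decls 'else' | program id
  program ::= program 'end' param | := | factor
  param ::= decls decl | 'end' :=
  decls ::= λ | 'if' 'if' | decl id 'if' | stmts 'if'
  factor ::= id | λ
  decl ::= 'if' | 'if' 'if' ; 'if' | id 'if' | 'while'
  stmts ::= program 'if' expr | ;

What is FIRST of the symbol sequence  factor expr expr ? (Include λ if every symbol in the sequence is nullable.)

Add FIRST(factor)\{λ} = { id }; factor is nullable, continue.
Add FIRST(expr)\{λ} = { 'end' }; expr is nullable, continue.
Add FIRST(expr)\{λ} = { 'end' }; expr is nullable, continue.
Every symbol is nullable, so include λ.

{ 'end', id, λ }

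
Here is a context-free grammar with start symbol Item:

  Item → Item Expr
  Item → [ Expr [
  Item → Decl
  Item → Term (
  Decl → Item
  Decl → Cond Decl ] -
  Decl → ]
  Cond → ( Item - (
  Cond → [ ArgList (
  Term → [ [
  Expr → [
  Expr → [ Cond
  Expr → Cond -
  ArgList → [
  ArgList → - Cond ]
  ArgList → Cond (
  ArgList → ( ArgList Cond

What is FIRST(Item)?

{ (, [, ] }

From Item → Item Expr: add FIRST(Item) = { (, [, ] }.
Item → [ Expr [ contributes {[}.
From Item → Decl: add FIRST(Decl) = { (, [, ] }.
From Item → Term (: add FIRST(Term) = { [ }.
Union: FIRST(Item) = { (, [, ] }.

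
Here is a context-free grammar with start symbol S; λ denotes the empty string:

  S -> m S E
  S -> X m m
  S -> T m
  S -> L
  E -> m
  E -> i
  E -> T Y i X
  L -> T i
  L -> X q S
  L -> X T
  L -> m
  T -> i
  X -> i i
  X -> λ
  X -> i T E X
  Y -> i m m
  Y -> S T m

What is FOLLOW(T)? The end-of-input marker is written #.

{ #, i, m, q }

In S -> T m: add FIRST(m) = { m }.
In E -> T Y i X: add FIRST(Y i X) = { i, m, q }.
In L -> T i: add FIRST(i) = { i }.
In L -> X T: T is at the end, add FOLLOW(L) = { #, i, m }.
In X -> i T E X: add FIRST(E X) = { i, m }.
In Y -> S T m: add FIRST(m) = { m }.
Union: FOLLOW(T) = { #, i, m, q }.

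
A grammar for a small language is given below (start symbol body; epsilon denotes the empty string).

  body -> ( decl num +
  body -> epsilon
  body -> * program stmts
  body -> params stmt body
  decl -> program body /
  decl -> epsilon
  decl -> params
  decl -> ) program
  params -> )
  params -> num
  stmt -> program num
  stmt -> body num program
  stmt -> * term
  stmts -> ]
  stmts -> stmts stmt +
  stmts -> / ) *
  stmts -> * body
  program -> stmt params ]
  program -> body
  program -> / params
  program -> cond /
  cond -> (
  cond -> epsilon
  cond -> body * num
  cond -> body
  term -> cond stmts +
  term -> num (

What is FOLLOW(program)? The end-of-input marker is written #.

{ #, (, ), *, +, /, ], num }

In body -> * program stmts: add FIRST(stmts) = { *, /, ] }.
In decl -> program body /: add FIRST(body /) = { (, ), *, /, num }.
In decl -> ) program: program is at the end, add FOLLOW(decl) = { num }.
In stmt -> program num: add FIRST(num) = { num }.
In stmt -> body num program: program is at the end, add FOLLOW(stmt) = { #, (, ), *, +, /, ], num }.
Union: FOLLOW(program) = { #, (, ), *, +, /, ], num }.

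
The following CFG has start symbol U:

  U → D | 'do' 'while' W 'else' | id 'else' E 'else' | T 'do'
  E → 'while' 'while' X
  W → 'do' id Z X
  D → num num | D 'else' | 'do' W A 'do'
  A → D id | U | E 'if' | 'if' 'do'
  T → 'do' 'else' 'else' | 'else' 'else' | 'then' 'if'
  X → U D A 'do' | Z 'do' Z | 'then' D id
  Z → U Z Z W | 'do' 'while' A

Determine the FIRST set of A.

{ 'do', 'else', 'if', 'then', 'while', id, num }

From A → D id: add FIRST(D) = { 'do', num }.
From A → U: add FIRST(U) = { 'do', 'else', 'then', id, num }.
From A → E 'if': add FIRST(E) = { 'while' }.
A → 'if' 'do' contributes {'if'}.
Union: FIRST(A) = { 'do', 'else', 'if', 'then', 'while', id, num }.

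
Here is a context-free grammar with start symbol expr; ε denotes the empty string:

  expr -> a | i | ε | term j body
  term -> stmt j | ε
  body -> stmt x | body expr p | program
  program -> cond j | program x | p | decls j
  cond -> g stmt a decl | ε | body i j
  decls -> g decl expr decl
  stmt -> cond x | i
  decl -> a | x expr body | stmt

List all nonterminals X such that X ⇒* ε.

{ cond, expr, term }

Directly nullable (have an ε-production): expr, term, cond.
No other nonterminal has a production whose RHS symbols are all nullable.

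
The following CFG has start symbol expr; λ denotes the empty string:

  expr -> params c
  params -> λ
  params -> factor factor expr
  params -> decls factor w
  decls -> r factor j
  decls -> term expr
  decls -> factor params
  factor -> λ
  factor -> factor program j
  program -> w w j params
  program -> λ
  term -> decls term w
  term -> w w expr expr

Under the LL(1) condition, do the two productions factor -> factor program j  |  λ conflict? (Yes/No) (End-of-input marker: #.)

FIRST(factor program j) = { j, w } and FIRST(λ) = { λ }.
The second alternative is nullable and FOLLOW(factor) = { c, j, r, w } shares j with FIRST of the first — conflict.

Yes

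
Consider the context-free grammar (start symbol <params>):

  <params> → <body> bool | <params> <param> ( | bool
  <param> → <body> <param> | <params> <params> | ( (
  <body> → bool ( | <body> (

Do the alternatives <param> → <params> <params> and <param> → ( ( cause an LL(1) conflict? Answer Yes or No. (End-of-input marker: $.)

FIRST(<params> <params>) = { bool } and FIRST(( () = { ( }.
The FIRST sets are disjoint and neither alternative is nullable — no conflict.

No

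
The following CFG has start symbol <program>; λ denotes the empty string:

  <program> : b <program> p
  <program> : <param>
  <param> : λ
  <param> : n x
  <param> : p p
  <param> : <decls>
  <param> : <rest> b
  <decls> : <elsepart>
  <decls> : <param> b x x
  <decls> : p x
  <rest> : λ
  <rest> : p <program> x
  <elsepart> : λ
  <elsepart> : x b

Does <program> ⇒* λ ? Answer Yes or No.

<program> : <param> and each of <param> is nullable, so <program> ⇒* λ.

Yes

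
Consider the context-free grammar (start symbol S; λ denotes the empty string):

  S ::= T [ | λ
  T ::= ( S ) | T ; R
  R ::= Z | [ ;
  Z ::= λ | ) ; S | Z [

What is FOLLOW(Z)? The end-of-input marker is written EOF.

In R ::= Z: Z is at the end, add FOLLOW(R) = { ;, [ }.
In Z ::= Z [: add FIRST([) = { [ }.
Union: FOLLOW(Z) = { ;, [ }.

{ ;, [ }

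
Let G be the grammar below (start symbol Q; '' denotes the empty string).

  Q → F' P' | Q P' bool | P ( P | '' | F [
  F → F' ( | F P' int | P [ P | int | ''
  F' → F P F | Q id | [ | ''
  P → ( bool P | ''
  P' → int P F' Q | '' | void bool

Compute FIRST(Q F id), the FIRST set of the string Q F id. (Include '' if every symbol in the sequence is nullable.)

{ (, [, bool, id, int, void }

Add FIRST(Q)\{''} = { (, [, bool, id, int, void }; Q is nullable, continue.
Add FIRST(F)\{''} = { (, [, bool, id, int, void }; F is nullable, continue.
id is a terminal; add {id} and stop.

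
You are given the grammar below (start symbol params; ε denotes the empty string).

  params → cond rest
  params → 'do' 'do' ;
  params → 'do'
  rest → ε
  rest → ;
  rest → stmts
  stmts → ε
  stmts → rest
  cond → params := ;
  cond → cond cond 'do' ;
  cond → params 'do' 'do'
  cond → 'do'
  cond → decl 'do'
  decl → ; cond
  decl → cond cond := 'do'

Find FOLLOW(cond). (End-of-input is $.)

{ $, 'do', :=, ; }

In params → cond rest: add FIRST(rest)\{ε} = { ; }.
  Since rest is nullable, also add FOLLOW(params) = { $, 'do', := }.
In cond → cond cond 'do' ;: add FIRST(cond 'do' ;) = { 'do', ; }.
In cond → cond cond 'do' ;: add FIRST('do' ;) = { 'do' }.
In decl → ; cond: cond is at the end, add FOLLOW(decl) = { 'do' }.
In decl → cond cond := 'do': add FIRST(cond := 'do') = { 'do', ; }.
In decl → cond cond := 'do': add FIRST(:= 'do') = { := }.
Union: FOLLOW(cond) = { $, 'do', :=, ; }.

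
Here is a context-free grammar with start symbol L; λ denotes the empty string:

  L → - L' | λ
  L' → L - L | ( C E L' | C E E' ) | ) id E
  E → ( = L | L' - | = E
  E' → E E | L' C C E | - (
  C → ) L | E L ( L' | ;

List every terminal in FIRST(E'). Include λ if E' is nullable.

{ (, ), -, ;, = }

From E' → E E: add FIRST(E) = { (, ), -, ;, = }.
From E' → L' C C E: add FIRST(L') = { (, ), -, ;, = }.
E' → - ( contributes {-}.
Union: FIRST(E') = { (, ), -, ;, = }.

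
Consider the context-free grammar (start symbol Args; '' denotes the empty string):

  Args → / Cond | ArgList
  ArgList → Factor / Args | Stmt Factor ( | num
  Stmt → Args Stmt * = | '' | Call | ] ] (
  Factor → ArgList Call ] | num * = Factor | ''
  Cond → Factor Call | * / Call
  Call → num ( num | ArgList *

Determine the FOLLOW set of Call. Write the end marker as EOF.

In Stmt → Call: Call is at the end, add FOLLOW(Stmt) = { (, *, /, ], num }.
In Factor → ArgList Call ]: add FIRST(]) = { ] }.
In Cond → Factor Call: Call is at the end, add FOLLOW(Cond) = { EOF, (, *, /, ], num }.
In Cond → * / Call: Call is at the end, add FOLLOW(Cond) = { EOF, (, *, /, ], num }.
Union: FOLLOW(Call) = { EOF, (, *, /, ], num }.

{ EOF, (, *, /, ], num }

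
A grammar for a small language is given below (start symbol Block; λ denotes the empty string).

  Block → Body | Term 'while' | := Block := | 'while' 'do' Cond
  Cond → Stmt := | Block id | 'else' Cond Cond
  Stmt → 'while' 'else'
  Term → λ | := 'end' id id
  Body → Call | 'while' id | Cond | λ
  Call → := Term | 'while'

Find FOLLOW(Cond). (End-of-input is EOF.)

{ EOF, 'else', 'while', :=, id }

In Block → 'while' 'do' Cond: Cond is at the end, add FOLLOW(Block) = { EOF, :=, id }.
In Cond → 'else' Cond Cond: add FIRST(Cond) = { 'else', 'while', :=, id }.
In Cond → 'else' Cond Cond: Cond is at the end, add FOLLOW(Cond) = { EOF, 'else', 'while', :=, id }.
In Body → Cond: Cond is at the end, add FOLLOW(Body) = { EOF, :=, id }.
Union: FOLLOW(Cond) = { EOF, 'else', 'while', :=, id }.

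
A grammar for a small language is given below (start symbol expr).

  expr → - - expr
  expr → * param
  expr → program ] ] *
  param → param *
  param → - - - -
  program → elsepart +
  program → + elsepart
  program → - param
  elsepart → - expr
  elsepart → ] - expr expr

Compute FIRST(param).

From param → param *: add FIRST(param) = { - }.
param → - - - - contributes {-}.
Union: FIRST(param) = { - }.

{ - }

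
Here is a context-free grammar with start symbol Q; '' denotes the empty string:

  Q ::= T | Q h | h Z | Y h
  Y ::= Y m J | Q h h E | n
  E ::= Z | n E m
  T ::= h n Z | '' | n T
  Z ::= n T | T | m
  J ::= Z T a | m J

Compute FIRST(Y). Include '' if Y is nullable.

From Y ::= Y m J: add FIRST(Y) = { h, n }.
From Y ::= Q h h E: Q nullable, take FIRST(Q) ∪ {h} = { h, n }.
Y ::= n contributes {n}.
Union: FIRST(Y) = { h, n }.

{ h, n }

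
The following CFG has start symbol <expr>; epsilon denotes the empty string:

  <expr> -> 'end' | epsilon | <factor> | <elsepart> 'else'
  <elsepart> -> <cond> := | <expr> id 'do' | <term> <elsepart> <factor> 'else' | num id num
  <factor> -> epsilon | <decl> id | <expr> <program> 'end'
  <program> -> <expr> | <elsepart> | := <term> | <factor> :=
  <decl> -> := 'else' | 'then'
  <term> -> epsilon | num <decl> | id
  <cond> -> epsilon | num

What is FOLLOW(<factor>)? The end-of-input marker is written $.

{ $, 'else', 'end', 'then', :=, id, num }

In <expr> -> <factor>: <factor> is at the end, add FOLLOW(<expr>) = { $, 'end', 'then', :=, id, num }.
In <elsepart> -> <term> <elsepart> <factor> 'else': add FIRST('else') = { 'else' }.
In <program> -> <factor> :=: add FIRST(:=) = { := }.
Union: FOLLOW(<factor>) = { $, 'else', 'end', 'then', :=, id, num }.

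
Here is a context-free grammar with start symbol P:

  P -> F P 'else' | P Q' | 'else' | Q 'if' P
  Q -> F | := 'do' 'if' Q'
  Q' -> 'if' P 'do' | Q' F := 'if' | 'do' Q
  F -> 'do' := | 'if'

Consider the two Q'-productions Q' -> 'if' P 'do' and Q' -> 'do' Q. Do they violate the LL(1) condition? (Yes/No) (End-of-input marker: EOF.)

FIRST('if' P 'do') = { 'if' } and FIRST('do' Q) = { 'do' }.
The FIRST sets are disjoint and neither alternative is nullable — no conflict.

No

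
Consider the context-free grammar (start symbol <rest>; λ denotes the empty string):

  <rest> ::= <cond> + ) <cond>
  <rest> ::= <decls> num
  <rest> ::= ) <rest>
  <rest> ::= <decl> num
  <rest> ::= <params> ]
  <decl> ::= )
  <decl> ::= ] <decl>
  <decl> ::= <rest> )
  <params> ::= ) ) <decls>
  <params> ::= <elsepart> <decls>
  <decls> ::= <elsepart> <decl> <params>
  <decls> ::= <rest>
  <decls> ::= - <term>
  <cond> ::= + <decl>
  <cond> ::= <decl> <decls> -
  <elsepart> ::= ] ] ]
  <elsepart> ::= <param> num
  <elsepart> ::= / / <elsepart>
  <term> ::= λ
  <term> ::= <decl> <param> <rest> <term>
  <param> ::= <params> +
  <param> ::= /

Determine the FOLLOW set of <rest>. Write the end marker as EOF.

{ EOF, ), +, -, /, ], num }

<rest> is the start symbol, so EOF ∈ FOLLOW(<rest>).
In <rest> ::= ) <rest>: <rest> is at the end, add FOLLOW(<rest>) = { EOF, ), +, -, /, ], num }.
In <decl> ::= <rest> ): add FIRST()) = { ) }.
In <decls> ::= <rest>: <rest> is at the end, add FOLLOW(<decls>) = { +, -, ], num }.
In <term> ::= <decl> <param> <rest> <term>: add FIRST(<term>)\{λ} = { ), +, -, /, ] }.
  Since <term> is nullable, also add FOLLOW(<term>) = { +, -, ], num }.
Union: FOLLOW(<rest>) = { EOF, ), +, -, /, ], num }.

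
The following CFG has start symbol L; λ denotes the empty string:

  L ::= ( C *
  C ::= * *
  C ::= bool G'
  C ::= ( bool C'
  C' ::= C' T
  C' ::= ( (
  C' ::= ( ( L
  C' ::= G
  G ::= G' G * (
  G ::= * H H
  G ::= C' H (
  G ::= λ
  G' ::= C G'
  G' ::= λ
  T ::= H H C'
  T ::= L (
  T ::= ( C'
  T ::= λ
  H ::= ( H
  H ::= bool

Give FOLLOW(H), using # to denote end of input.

In G ::= * H H: add FIRST(H) = { (, bool }.
In G ::= * H H: H is at the end, add FOLLOW(G) = { (, *, bool }.
In G ::= C' H (: add FIRST(() = { ( }.
In T ::= H H C': add FIRST(H C') = { (, bool }.
In T ::= H H C': add FIRST(C')\{λ} = { (, *, bool }.
  Since C' is nullable, also add FOLLOW(T) = { (, *, bool }.
In H ::= ( H: H is at the end, add FOLLOW(H) = { (, *, bool }.
Union: FOLLOW(H) = { (, *, bool }.

{ (, *, bool }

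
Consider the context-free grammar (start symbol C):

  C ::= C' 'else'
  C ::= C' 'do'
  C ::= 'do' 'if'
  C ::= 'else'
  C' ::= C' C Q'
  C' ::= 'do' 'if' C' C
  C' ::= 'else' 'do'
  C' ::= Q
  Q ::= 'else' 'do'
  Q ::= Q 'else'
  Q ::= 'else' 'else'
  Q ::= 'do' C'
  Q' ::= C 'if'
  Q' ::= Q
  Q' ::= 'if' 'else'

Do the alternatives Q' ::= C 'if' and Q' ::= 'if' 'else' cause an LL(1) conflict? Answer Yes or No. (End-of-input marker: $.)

FIRST(C 'if') = { 'do', 'else' } and FIRST('if' 'else') = { 'if' }.
The FIRST sets are disjoint and neither alternative is nullable — no conflict.

No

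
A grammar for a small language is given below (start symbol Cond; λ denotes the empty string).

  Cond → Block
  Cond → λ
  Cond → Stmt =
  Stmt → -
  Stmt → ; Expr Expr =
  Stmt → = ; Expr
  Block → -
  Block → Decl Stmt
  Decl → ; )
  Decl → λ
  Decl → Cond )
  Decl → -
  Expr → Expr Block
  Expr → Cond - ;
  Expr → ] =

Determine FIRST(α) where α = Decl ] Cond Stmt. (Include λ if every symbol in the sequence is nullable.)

{ ), -, ;, =, ] }

Add FIRST(Decl)\{λ} = { ), -, ;, = }; Decl is nullable, continue.
] is a terminal; add {]} and stop.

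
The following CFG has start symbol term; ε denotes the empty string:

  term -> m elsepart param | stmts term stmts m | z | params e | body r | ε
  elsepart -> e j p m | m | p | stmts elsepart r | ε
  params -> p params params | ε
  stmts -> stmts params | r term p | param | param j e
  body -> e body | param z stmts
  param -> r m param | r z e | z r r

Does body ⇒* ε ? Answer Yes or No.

Nullable nonterminals: elsepart, params, term.
No production of body has an RHS whose symbols are all nullable, so body is not nullable.

No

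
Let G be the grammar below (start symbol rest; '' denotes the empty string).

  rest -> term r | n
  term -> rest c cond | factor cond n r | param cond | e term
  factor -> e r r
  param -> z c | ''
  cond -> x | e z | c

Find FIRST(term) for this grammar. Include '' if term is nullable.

From term -> rest c cond: add FIRST(rest) = { c, e, n, x, z }.
From term -> factor cond n r: add FIRST(factor) = { e }.
From term -> param cond: param nullable, take FIRST(param) ∪ FIRST(cond) = { c, e, x, z }.
term -> e term contributes {e}.
Union: FIRST(term) = { c, e, n, x, z }.

{ c, e, n, x, z }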